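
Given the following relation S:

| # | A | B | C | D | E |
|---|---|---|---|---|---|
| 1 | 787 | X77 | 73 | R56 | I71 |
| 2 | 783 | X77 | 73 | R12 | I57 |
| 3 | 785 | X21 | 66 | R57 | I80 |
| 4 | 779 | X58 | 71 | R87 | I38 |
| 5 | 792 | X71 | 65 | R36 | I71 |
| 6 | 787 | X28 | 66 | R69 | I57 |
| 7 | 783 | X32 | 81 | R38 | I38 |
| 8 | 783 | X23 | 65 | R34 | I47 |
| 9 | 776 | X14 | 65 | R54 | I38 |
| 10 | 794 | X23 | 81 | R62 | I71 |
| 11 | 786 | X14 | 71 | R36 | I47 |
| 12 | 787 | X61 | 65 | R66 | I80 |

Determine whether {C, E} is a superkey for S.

Yes

All 12 rows have distinct {C, E} values, so {C, E} → (all attributes) holds and {C, E} is a superkey.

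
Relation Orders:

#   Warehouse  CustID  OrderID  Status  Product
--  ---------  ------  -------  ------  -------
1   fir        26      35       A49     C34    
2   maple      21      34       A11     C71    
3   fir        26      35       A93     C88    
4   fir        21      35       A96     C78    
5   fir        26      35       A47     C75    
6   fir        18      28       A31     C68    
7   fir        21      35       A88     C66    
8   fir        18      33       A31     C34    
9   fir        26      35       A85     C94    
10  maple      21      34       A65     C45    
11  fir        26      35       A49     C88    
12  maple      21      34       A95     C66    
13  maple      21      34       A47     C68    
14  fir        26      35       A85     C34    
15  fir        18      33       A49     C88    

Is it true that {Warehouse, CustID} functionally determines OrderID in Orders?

(Warehouse=fir, CustID=26): rows 1, 3, 5, 9, 11, 14 → OrderID = 35, 35, 35, 35, 35, 35 ✓
(Warehouse=maple, CustID=21): rows 2, 10, 12, 13 → OrderID = 34, 34, 34, 34 ✓
(Warehouse=fir, CustID=21): rows 4, 7 → OrderID = 35, 35 ✓
(Warehouse=fir, CustID=18): rows 6, 8, 15 → OrderID takes values {28, 33} — violation
Two rows agree on {Warehouse, CustID} but differ on OrderID, so {Warehouse, CustID} → OrderID does not hold.

No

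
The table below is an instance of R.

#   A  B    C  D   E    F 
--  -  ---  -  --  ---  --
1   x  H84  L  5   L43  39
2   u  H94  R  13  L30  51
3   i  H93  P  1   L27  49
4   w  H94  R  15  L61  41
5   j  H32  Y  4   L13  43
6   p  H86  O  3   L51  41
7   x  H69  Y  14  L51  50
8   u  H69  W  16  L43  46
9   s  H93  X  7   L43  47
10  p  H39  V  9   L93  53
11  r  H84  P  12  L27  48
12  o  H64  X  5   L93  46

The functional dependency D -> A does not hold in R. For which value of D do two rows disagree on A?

D=5: rows 1, 12 → A takes values {x, o} — violation
D=13: row 2 → A = u ✓
D=1: row 3 → A = i ✓
D=15: row 4 → A = w ✓
D=4: row 5 → A = j ✓
D=3: row 6 → A = p ✓
D=14: row 7 → A = x ✓
D=16: row 8 → A = u ✓
D=7: row 9 → A = s ✓
D=9: row 10 → A = p ✓
D=12: row 11 → A = r ✓
The only D value with inconsistent A is D=5.

5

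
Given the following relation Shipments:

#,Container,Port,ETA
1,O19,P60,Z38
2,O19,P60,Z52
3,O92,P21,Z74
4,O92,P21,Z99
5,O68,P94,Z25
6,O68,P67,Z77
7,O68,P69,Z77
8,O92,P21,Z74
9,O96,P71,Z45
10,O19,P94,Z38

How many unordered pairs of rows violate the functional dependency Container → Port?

Container=O19: violating pairs (1,10), (2,10) — 2 pairs.
Container=O92: all 3 rows agree on Port — 0 pairs.
Container=O68: violating pairs (5,6), (5,7), (6,7) — 3 pairs.

5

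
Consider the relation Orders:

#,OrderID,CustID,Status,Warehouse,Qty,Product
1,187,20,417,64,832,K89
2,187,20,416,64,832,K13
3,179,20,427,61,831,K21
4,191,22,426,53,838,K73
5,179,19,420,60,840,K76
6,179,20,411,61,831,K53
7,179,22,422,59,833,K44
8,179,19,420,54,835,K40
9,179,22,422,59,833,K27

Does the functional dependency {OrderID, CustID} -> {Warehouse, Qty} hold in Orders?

(OrderID=187, CustID=20): rows 1, 2 → {Warehouse,Qty} = (64, 832), (64, 832) ✓
(OrderID=179, CustID=20): rows 3, 6 → {Warehouse,Qty} = (61, 831), (61, 831) ✓
(OrderID=191, CustID=22): row 4 → {Warehouse,Qty} = (53, 838) ✓
(OrderID=179, CustID=19): rows 5, 8 → {Warehouse,Qty} takes values {(60, 840), (54, 835)} — violation
(OrderID=179, CustID=22): rows 7, 9 → {Warehouse,Qty} = (59, 833), (59, 833) ✓
Two rows agree on {OrderID, CustID} but differ on {Warehouse, Qty}, so {OrderID, CustID} -> {Warehouse, Qty} does not hold.

No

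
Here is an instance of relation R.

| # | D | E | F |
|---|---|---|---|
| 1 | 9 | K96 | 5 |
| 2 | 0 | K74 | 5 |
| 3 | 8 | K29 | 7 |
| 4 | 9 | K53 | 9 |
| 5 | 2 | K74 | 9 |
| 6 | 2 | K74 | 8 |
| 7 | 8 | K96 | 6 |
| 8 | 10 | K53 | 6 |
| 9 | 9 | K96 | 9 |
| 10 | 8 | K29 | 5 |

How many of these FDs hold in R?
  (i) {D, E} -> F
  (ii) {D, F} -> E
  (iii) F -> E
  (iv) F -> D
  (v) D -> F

0

(i) {D, E} -> F: (D=9, E=K96): rows 1, 9 → F takes values {5, 9} — violation; (D=8, E=K29): rows 3, 10 → F takes values {7, 5} — violation; (D=2, E=K74): rows 5, 6 → F takes values {9, 8} — violation — fails.
(ii) {D, F} -> E: (D=9, F=9): rows 4, 9 → E takes values {K53, K96} — violation — fails.
(iii) F -> E: F=5: rows 1, 2, 10 → E takes values {K96, K74, K29} — violation; F=9: rows 4, 5, 9 → E takes values {K53, K74, K96} — violation; F=6: rows 7, 8 → E takes values {K96, K53} — violation — fails.
(iv) F -> D: F=5: rows 1, 2, 10 → D takes values {9, 0, 8} — violation; F=9: rows 4, 5, 9 → D takes values {9, 2} — violation; F=6: rows 7, 8 → D takes values {8, 10} — violation — fails.
(v) D -> F: D=9: rows 1, 4, 9 → F takes values {5, 9} — violation; D=8: rows 3, 7, 10 → F takes values {7, 6, 5} — violation; D=2: rows 5, 6 → F takes values {9, 8} — violation — fails.
None of the 5 dependencies hold.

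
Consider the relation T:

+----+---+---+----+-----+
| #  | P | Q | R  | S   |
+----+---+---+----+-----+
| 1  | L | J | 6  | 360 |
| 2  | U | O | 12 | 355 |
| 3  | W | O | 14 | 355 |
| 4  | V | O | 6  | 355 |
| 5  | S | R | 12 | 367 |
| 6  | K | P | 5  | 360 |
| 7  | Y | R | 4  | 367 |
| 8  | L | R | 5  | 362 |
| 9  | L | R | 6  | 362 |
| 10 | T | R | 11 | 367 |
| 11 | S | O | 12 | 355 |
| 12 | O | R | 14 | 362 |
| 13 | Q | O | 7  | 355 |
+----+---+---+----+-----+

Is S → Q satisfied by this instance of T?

No

S=360: rows 1, 6 → Q takes values {J, P} — violation
S=355: rows 2, 3, 4, 11, 13 → Q = O, O, O, O, O ✓
S=367: rows 5, 7, 10 → Q = R, R, R ✓
S=362: rows 8, 9, 12 → Q = R, R, R ✓
Two rows agree on S but differ on Q, so S → Q does not hold.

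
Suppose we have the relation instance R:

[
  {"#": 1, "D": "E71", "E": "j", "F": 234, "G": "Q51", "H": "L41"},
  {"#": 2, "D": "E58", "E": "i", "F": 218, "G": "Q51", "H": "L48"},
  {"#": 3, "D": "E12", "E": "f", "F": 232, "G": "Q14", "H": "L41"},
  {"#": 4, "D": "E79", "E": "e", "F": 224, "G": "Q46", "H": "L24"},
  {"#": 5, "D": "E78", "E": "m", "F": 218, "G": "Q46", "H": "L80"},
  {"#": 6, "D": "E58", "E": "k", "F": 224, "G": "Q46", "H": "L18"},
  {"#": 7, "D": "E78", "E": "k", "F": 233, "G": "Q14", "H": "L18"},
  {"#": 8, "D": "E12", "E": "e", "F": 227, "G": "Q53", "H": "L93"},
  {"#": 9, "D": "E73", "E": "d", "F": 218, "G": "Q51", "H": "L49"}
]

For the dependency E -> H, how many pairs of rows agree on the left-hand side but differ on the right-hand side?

1

E=e: violating pairs (4,8) — 1 pair.
E=k: all 2 rows agree on H — 0 pairs.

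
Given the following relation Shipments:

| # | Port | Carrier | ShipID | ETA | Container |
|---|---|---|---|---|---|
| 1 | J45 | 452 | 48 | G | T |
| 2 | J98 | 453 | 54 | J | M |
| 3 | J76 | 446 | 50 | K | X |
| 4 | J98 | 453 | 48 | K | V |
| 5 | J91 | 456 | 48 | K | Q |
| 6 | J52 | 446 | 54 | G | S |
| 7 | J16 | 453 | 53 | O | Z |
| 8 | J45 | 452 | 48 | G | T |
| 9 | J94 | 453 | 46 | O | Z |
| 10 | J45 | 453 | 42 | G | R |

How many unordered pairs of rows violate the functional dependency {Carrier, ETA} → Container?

(Carrier=452, ETA=G): all 2 rows agree on Container — 0 pairs.
(Carrier=453, ETA=O): all 2 rows agree on Container — 0 pairs.

0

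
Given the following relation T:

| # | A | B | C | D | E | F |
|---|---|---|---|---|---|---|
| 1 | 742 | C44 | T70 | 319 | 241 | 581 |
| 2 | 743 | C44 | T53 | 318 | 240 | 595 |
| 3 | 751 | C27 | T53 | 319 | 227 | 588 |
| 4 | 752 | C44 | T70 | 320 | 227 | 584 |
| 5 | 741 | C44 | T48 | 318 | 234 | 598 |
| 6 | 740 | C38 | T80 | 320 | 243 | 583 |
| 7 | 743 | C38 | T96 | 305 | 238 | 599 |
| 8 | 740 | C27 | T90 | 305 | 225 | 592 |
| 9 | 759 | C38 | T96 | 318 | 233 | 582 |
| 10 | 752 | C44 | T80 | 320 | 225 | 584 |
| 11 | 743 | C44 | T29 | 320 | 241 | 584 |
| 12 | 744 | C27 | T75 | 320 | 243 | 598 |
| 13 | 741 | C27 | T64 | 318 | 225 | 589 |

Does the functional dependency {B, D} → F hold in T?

No

(B=C44, D=319): row 1 → F = 581 ✓
(B=C44, D=318): rows 2, 5 → F takes values {595, 598} — violation
(B=C27, D=319): row 3 → F = 588 ✓
(B=C44, D=320): rows 4, 10, 11 → F = 584, 584, 584 ✓
(B=C38, D=320): row 6 → F = 583 ✓
(B=C38, D=305): row 7 → F = 599 ✓
(B=C27, D=305): row 8 → F = 592 ✓
(B=C38, D=318): row 9 → F = 582 ✓
(B=C27, D=320): row 12 → F = 598 ✓
(B=C27, D=318): row 13 → F = 589 ✓
Two rows agree on {B, D} but differ on F, so {B, D} → F does not hold.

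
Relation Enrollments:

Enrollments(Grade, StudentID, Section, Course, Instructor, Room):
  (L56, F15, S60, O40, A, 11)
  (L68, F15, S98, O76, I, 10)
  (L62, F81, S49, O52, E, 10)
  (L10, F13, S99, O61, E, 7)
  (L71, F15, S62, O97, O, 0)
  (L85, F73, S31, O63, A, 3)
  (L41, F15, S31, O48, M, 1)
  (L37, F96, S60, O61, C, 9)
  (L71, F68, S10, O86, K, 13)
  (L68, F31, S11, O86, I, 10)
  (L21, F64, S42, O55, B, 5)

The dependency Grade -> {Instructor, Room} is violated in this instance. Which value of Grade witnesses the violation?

Grade=L56: 1 row → {Instructor,Room} = (A, 11) ✓
Grade=L68: 2 rows → {Instructor,Room} = (I, 10), (I, 10) ✓
Grade=L62: 1 row → {Instructor,Room} = (E, 10) ✓
Grade=L10: 1 row → {Instructor,Room} = (E, 7) ✓
Grade=L71: 2 rows → {Instructor,Room} takes values {(O, 0), (K, 13)} — violation
Grade=L85: 1 row → {Instructor,Room} = (A, 3) ✓
Grade=L41: 1 row → {Instructor,Room} = (M, 1) ✓
Grade=L37: 1 row → {Instructor,Room} = (C, 9) ✓
Grade=L21: 1 row → {Instructor,Room} = (B, 5) ✓
The only Grade value with inconsistent RHS is Grade=L71.

L71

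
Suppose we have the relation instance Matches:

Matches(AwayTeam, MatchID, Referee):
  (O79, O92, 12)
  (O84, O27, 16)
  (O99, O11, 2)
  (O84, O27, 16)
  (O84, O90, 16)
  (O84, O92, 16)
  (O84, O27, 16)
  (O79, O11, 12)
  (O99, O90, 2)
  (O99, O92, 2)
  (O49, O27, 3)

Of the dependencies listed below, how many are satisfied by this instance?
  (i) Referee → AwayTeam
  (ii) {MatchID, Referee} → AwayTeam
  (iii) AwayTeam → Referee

(i) Referee → AwayTeam: every LHS value maps to a single RHS value — holds.
(ii) {MatchID, Referee} → AwayTeam: every LHS value maps to a single RHS value — holds.
(iii) AwayTeam → Referee: every LHS value maps to a single RHS value — holds.
3 of the 3 dependencies hold.

3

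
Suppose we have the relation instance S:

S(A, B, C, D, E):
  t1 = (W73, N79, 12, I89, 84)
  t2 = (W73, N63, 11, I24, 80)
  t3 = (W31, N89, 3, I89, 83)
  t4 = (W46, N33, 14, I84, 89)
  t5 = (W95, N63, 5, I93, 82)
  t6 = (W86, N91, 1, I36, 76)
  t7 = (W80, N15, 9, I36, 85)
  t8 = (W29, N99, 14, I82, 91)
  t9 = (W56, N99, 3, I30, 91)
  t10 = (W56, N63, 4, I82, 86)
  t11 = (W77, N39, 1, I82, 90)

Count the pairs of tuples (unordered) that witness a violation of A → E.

A=W73: violating pairs (1,2) — 1 pair.
A=W56: violating pairs (9,10) — 1 pair.

2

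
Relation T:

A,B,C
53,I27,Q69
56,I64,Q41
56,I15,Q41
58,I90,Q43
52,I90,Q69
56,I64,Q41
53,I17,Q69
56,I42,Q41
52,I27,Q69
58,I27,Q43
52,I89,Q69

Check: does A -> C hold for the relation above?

A=53: 2 rows → C = Q69, Q69 ✓
A=56: 4 rows → C = Q41, Q41, Q41, Q41 ✓
A=58: 2 rows → C = Q43, Q43 ✓
A=52: 3 rows → C = Q69, Q69, Q69 ✓
Every A value is associated with a single C value, so A -> C holds.

Yes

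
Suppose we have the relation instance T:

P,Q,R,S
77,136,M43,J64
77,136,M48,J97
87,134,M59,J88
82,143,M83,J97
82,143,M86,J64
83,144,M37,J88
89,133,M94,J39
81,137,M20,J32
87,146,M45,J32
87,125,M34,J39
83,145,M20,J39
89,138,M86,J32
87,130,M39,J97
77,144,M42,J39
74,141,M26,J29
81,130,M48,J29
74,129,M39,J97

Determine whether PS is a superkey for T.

All 17 rows have distinct PS values, so PS → (all attributes) holds and PS is a superkey.

Yes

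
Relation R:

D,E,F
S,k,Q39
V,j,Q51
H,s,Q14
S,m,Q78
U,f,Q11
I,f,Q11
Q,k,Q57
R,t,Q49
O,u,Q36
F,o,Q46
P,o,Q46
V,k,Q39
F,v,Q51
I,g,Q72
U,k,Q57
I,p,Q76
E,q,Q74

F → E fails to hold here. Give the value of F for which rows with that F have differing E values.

Q51

F=Q39: 2 rows → E = k, k ✓
F=Q51: 2 rows → E takes values {j, v} — violation
F=Q14: 1 row → E = s ✓
F=Q78: 1 row → E = m ✓
F=Q11: 2 rows → E = f, f ✓
F=Q57: 2 rows → E = k, k ✓
F=Q49: 1 row → E = t ✓
F=Q36: 1 row → E = u ✓
F=Q46: 2 rows → E = o, o ✓
F=Q72: 1 row → E = g ✓
F=Q76: 1 row → E = p ✓
F=Q74: 1 row → E = q ✓
The only F value with inconsistent E is F=Q51.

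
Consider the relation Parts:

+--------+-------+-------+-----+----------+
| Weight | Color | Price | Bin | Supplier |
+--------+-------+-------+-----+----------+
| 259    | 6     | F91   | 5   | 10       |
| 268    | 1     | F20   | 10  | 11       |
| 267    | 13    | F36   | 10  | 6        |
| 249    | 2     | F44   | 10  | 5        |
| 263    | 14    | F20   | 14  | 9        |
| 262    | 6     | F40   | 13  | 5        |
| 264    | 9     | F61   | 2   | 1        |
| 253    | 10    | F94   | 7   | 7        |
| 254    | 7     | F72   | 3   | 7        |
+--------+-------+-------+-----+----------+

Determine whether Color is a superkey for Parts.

No

Two distinct rows share Color=6, so Color does not determine every attribute — not a superkey.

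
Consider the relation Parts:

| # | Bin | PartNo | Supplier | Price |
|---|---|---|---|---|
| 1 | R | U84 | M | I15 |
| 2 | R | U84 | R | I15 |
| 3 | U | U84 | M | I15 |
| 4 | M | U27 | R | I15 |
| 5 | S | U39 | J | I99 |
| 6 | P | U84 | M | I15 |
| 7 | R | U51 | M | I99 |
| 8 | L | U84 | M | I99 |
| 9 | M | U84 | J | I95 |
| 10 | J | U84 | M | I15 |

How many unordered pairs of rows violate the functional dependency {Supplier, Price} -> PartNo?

(Supplier=M, Price=I15): all 4 rows agree on PartNo — 0 pairs.
(Supplier=R, Price=I15): violating pairs (2,4) — 1 pair.
(Supplier=M, Price=I99): violating pairs (7,8) — 1 pair.

2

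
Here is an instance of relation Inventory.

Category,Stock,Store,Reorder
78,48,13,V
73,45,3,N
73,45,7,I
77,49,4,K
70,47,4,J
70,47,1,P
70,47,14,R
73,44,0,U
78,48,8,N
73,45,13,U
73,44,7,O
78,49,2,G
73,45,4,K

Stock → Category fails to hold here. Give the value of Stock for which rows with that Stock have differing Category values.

Stock=48: 2 rows → Category = 78, 78 ✓
Stock=45: 4 rows → Category = 73, 73, 73, 73 ✓
Stock=49: 2 rows → Category takes values {77, 78} — violation
Stock=47: 3 rows → Category = 70, 70, 70 ✓
Stock=44: 2 rows → Category = 73, 73 ✓
The only Stock value with inconsistent Category is Stock=49.

49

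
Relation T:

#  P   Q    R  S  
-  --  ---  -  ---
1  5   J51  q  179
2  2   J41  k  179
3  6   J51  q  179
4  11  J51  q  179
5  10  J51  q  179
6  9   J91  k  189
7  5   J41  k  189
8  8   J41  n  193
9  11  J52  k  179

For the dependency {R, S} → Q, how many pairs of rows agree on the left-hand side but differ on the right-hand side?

2

(R=q, S=179): all 4 rows agree on Q — 0 pairs.
(R=k, S=179): violating pairs (2,9) — 1 pair.
(R=k, S=189): violating pairs (6,7) — 1 pair.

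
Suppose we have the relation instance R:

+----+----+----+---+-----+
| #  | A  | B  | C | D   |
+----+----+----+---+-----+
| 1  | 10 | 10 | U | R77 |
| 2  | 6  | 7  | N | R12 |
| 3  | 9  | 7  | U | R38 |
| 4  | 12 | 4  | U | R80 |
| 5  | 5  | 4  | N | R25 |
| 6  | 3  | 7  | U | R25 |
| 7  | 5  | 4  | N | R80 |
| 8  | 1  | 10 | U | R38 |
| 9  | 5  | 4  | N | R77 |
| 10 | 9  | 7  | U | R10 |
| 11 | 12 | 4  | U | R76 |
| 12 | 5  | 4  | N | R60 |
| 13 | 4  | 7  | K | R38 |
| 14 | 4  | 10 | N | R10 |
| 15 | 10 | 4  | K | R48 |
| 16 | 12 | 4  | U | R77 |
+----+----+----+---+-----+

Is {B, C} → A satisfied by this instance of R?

(B=10, C=U): rows 1, 8 → A takes values {10, 1} — violation
(B=7, C=N): row 2 → A = 6 ✓
(B=7, C=U): rows 3, 6, 10 → A takes values {9, 3} — violation
(B=4, C=U): rows 4, 11, 16 → A = 12, 12, 12 ✓
(B=4, C=N): rows 5, 7, 9, 12 → A = 5, 5, 5, 5 ✓
(B=7, C=K): row 13 → A = 4 ✓
(B=10, C=N): row 14 → A = 4 ✓
(B=4, C=K): row 15 → A = 10 ✓
Two rows agree on {B, C} but differ on A, so {B, C} → A does not hold.

No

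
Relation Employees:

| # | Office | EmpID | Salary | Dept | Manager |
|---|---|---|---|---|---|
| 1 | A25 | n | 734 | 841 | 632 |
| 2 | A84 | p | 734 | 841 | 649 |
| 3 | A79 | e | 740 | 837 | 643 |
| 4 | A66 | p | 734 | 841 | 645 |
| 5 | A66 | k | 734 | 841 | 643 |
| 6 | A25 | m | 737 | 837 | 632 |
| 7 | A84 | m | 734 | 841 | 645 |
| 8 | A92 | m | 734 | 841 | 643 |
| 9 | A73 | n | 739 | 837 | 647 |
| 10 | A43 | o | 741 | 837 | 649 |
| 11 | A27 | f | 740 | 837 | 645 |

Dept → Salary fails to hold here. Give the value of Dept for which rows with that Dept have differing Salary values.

Dept=841: rows 1, 2, 4, 5, 7, 8 → Salary = 734, 734, 734, 734, 734, 734 ✓
Dept=837: rows 3, 6, 9, 10, 11 → Salary takes values {740, 737, 739, 741} — violation
The only Dept value with inconsistent Salary is Dept=837.

837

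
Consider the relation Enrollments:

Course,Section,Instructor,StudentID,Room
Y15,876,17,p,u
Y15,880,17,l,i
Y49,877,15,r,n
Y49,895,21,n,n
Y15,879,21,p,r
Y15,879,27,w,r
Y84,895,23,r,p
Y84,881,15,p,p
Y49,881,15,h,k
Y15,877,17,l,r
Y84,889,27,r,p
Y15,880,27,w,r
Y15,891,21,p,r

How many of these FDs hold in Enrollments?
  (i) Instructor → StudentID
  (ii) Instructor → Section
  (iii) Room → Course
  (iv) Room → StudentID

(i) Instructor → StudentID: Instructor=17: 3 rows → StudentID takes values {p, l} — violation; Instructor=15: 3 rows → StudentID takes values {r, p, h} — violation; Instructor=21: 3 rows → StudentID takes values {n, p} — violation; Instructor=27: 3 rows → StudentID takes values {w, r} — violation — fails.
(ii) Instructor → Section: Instructor=17: 3 rows → Section takes values {876, 880, 877} — violation; Instructor=15: 3 rows → Section takes values {877, 881} — violation; Instructor=21: 3 rows → Section takes values {895, 879, 891} — violation; Instructor=27: 3 rows → Section takes values {879, 889, 880} — violation — fails.
(iii) Room → Course: every LHS value maps to a single RHS value — holds.
(iv) Room → StudentID: Room=n: 2 rows → StudentID takes values {r, n} — violation; Room=r: 5 rows → StudentID takes values {p, w, l} — violation; Room=p: 3 rows → StudentID takes values {r, p} — violation — fails.
1 of the 4 dependencies holds.

1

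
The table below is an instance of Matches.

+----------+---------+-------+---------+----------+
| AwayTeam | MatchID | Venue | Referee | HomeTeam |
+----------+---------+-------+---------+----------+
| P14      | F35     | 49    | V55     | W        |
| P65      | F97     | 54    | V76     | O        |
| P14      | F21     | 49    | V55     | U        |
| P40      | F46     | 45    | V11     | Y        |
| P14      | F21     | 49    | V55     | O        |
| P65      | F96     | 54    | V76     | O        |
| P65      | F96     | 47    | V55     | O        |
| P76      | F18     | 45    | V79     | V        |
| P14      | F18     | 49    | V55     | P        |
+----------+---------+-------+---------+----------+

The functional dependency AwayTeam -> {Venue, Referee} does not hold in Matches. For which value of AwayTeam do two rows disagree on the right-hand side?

AwayTeam=P14: 4 rows → {Venue,Referee} = (49, V55), (49, V55), (49, V55), (49, V55) ✓
AwayTeam=P65: 3 rows → {Venue,Referee} takes values {(54, V76), (47, V55)} — violation
AwayTeam=P40: 1 row → {Venue,Referee} = (45, V11) ✓
AwayTeam=P76: 1 row → {Venue,Referee} = (45, V79) ✓
The only AwayTeam value with inconsistent RHS is AwayTeam=P65.

P65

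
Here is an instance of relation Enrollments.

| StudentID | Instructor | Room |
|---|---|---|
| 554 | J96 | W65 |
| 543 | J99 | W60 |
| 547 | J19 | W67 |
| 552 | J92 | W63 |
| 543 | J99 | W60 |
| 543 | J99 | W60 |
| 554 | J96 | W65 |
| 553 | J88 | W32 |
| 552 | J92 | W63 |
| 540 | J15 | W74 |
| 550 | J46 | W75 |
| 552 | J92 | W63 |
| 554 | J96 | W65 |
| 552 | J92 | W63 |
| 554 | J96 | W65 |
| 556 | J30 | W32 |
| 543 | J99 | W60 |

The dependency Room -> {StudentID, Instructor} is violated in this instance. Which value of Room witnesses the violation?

Room=W65: 4 rows → {StudentID,Instructor} = (554, J96), (554, J96), (554, J96), (554, J96) ✓
Room=W60: 4 rows → {StudentID,Instructor} = (543, J99), (543, J99), (543, J99), (543, J99) ✓
Room=W67: 1 row → {StudentID,Instructor} = (547, J19) ✓
Room=W63: 4 rows → {StudentID,Instructor} = (552, J92), (552, J92), (552, J92), (552, J92) ✓
Room=W32: 2 rows → {StudentID,Instructor} takes values {(553, J88), (556, J30)} — violation
Room=W74: 1 row → {StudentID,Instructor} = (540, J15) ✓
Room=W75: 1 row → {StudentID,Instructor} = (550, J46) ✓
The only Room value with inconsistent RHS is Room=W32.

W32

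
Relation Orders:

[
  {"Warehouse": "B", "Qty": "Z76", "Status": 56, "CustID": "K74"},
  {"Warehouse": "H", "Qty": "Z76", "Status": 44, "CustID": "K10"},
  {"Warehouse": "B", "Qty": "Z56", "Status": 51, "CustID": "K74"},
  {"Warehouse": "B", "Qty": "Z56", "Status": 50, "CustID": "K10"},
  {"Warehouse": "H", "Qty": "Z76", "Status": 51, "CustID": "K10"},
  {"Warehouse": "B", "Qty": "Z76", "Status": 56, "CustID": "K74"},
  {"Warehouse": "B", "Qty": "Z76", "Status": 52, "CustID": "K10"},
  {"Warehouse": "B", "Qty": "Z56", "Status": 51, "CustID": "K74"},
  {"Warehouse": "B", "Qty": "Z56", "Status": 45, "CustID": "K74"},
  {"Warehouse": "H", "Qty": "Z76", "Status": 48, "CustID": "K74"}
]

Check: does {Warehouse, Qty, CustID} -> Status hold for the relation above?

No

(Warehouse=B, Qty=Z76, CustID=K74): 2 rows → Status = 56, 56 ✓
(Warehouse=H, Qty=Z76, CustID=K10): 2 rows → Status takes values {44, 51} — violation
(Warehouse=B, Qty=Z56, CustID=K74): 3 rows → Status takes values {51, 45} — violation
(Warehouse=B, Qty=Z56, CustID=K10): 1 row → Status = 50 ✓
(Warehouse=B, Qty=Z76, CustID=K10): 1 row → Status = 52 ✓
(Warehouse=H, Qty=Z76, CustID=K74): 1 row → Status = 48 ✓
Two rows agree on {Warehouse, Qty, CustID} but differ on Status, so {Warehouse, Qty, CustID} -> Status does not hold.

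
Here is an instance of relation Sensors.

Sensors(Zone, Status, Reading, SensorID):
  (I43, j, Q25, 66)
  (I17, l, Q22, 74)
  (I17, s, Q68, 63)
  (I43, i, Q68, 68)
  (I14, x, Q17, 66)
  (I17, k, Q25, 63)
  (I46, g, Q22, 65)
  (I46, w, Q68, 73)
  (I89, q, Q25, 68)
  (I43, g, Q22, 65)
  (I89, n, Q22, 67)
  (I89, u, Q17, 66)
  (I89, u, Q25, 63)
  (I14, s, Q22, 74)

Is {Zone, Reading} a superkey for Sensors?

No

Two distinct rows share (Zone=I89, Reading=Q25), so {Zone, Reading} does not determine every attribute — not a superkey.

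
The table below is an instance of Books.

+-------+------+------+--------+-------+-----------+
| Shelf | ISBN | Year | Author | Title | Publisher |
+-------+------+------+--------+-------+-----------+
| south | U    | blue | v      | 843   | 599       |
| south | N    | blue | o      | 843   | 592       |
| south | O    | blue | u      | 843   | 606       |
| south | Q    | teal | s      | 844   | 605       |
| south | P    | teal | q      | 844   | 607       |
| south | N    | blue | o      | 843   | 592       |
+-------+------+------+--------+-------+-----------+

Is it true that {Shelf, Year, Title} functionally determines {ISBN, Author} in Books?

(Shelf=south, Year=blue, Title=843): 4 rows → {ISBN,Author} takes values {(U, v), (N, o), (O, u)} — violation
(Shelf=south, Year=teal, Title=844): 2 rows → {ISBN,Author} takes values {(Q, s), (P, q)} — violation
Two rows agree on {Shelf, Year, Title} but differ on {ISBN, Author}, so {Shelf, Year, Title} → {ISBN, Author} does not hold.

No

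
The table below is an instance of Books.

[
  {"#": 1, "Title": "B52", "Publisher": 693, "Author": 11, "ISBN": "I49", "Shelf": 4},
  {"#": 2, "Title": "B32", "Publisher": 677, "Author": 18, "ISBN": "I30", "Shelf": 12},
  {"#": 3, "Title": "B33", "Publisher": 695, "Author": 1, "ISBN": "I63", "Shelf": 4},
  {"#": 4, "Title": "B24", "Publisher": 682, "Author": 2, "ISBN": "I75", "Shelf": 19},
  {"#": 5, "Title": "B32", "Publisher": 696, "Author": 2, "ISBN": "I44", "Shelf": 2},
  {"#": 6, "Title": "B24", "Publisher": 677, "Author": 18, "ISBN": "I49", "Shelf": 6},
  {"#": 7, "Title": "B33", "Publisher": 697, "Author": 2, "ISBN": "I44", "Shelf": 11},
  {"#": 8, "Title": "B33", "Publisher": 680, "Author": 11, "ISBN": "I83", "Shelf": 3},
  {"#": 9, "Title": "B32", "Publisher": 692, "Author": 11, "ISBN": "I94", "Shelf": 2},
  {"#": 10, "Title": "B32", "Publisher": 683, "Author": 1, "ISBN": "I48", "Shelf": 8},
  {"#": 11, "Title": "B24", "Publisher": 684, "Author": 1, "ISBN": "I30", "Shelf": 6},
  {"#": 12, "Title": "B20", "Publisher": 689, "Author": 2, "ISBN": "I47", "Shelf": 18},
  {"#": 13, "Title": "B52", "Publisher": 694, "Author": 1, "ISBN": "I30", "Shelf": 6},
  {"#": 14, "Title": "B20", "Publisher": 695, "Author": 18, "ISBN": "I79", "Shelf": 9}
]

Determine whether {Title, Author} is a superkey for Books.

Yes

All 14 rows have distinct {Title, Author} values, so {Title, Author} → (all attributes) holds and {Title, Author} is a superkey.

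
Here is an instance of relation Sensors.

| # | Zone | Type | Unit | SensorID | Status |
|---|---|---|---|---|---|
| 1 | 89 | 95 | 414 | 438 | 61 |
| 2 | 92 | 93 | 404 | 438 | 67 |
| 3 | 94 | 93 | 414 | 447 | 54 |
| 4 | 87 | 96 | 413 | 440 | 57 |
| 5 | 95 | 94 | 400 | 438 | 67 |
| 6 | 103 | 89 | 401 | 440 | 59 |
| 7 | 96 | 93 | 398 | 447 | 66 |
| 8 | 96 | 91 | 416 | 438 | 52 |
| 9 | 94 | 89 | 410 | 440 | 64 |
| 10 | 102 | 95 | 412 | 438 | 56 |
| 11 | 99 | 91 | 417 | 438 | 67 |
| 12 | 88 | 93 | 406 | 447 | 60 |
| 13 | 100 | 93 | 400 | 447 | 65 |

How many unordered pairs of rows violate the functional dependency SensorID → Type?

15

SensorID=438: violating pairs (1,2), (1,5), (1,8), (1,11), (2,5), (2,8), (2,10), (2,11), (5,8), (5,10), (5,11), (8,10), (10,11) — 13 pairs.
SensorID=447: all 4 rows agree on Type — 0 pairs.
SensorID=440: violating pairs (4,6), (4,9) — 2 pairs.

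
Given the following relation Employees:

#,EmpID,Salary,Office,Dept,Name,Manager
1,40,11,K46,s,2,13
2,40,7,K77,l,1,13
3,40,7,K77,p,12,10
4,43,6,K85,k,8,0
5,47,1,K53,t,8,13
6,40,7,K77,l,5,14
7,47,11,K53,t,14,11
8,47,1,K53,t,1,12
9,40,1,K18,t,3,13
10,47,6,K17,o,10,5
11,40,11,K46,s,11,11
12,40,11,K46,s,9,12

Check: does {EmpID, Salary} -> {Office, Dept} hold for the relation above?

(EmpID=40, Salary=11): rows 1, 11, 12 → {Office,Dept} = (K46, s), (K46, s), (K46, s) ✓
(EmpID=40, Salary=7): rows 2, 3, 6 → {Office,Dept} takes values {(K77, l), (K77, p)} — violation
(EmpID=43, Salary=6): row 4 → {Office,Dept} = (K85, k) ✓
(EmpID=47, Salary=1): rows 5, 8 → {Office,Dept} = (K53, t), (K53, t) ✓
(EmpID=47, Salary=11): row 7 → {Office,Dept} = (K53, t) ✓
(EmpID=40, Salary=1): row 9 → {Office,Dept} = (K18, t) ✓
(EmpID=47, Salary=6): row 10 → {Office,Dept} = (K17, o) ✓
Two rows agree on {EmpID, Salary} but differ on {Office, Dept}, so {EmpID, Salary} -> {Office, Dept} does not hold.

No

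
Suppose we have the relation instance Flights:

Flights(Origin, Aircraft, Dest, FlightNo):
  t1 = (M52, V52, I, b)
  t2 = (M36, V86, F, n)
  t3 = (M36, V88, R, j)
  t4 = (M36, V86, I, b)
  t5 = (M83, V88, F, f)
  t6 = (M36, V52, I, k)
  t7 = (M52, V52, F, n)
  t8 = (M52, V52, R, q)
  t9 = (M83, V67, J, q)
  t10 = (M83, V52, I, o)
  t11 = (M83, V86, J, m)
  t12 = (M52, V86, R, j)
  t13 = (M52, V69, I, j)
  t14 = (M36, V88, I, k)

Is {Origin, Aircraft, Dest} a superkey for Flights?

All 14 rows have distinct {Origin, Aircraft, Dest} values, so {Origin, Aircraft, Dest} → (all attributes) holds and {Origin, Aircraft, Dest} is a superkey.

Yes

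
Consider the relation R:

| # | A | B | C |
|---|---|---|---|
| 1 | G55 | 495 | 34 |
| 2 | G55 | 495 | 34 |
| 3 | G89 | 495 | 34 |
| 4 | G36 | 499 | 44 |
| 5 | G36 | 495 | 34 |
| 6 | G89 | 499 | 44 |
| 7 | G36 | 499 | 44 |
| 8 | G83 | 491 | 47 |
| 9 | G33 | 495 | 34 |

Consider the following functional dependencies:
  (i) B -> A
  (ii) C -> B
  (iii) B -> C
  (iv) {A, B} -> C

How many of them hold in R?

3

(i) B -> A: B=495: rows 1, 2, 3, 5, 9 → A takes values {G55, G89, G36, G33} — violation; B=499: rows 4, 6, 7 → A takes values {G36, G89} — violation — fails.
(ii) C -> B: every LHS value maps to a single RHS value — holds.
(iii) B -> C: every LHS value maps to a single RHS value — holds.
(iv) {A, B} -> C: every LHS value maps to a single RHS value — holds.
3 of the 4 dependencies hold.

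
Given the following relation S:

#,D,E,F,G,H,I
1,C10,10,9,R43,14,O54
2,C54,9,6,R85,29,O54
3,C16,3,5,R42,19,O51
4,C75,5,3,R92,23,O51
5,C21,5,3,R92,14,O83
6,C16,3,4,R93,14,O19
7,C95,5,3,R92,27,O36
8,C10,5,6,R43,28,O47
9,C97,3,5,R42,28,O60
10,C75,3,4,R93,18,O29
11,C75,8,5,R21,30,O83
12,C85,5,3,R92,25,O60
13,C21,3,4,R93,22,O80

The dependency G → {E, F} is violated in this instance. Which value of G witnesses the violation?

R43

G=R43: rows 1, 8 → {E,F} takes values {(10, 9), (5, 6)} — violation
G=R85: row 2 → {E,F} = (9, 6) ✓
G=R42: rows 3, 9 → {E,F} = (3, 5), (3, 5) ✓
G=R92: rows 4, 5, 7, 12 → {E,F} = (5, 3), (5, 3), (5, 3), (5, 3) ✓
G=R93: rows 6, 10, 13 → {E,F} = (3, 4), (3, 4), (3, 4) ✓
G=R21: row 11 → {E,F} = (8, 5) ✓
The only G value with inconsistent RHS is G=R43.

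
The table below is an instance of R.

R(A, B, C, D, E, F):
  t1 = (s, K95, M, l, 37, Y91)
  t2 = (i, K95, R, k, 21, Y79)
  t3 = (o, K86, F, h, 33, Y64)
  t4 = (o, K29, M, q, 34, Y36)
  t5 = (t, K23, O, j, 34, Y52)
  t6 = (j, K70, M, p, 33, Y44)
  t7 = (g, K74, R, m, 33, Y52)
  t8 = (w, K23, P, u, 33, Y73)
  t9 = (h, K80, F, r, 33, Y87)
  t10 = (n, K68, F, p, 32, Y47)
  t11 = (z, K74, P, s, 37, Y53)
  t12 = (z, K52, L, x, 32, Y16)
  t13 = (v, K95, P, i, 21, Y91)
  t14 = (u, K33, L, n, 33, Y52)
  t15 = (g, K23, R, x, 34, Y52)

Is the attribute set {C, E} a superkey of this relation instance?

Rows 3 and 9 have the same {C, E} value (C=F, E=33) but are distinct tuples, so {C, E} does not determine every attribute — not a superkey.

No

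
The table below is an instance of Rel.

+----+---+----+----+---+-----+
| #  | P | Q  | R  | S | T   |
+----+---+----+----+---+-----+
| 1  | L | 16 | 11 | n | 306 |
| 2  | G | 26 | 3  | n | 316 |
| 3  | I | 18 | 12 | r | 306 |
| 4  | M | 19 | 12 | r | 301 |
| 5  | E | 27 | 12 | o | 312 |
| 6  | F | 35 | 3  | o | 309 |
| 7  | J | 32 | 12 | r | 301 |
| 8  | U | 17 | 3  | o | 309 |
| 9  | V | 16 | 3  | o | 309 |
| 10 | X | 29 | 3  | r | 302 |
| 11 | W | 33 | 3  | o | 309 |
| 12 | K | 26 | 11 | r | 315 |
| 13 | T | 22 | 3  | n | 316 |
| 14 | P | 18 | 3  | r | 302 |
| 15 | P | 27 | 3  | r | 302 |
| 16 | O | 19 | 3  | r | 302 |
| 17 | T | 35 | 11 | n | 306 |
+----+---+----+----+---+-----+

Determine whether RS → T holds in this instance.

(R=11, S=n): rows 1, 17 → T = 306, 306 ✓
(R=3, S=n): rows 2, 13 → T = 316, 316 ✓
(R=12, S=r): rows 3, 4, 7 → T takes values {306, 301} — violation
(R=12, S=o): row 5 → T = 312 ✓
(R=3, S=o): rows 6, 8, 9, 11 → T = 309, 309, 309, 309 ✓
(R=3, S=r): rows 10, 14, 15, 16 → T = 302, 302, 302, 302 ✓
(R=11, S=r): row 12 → T = 315 ✓
Two rows agree on RS but differ on T, so RS → T does not hold.

No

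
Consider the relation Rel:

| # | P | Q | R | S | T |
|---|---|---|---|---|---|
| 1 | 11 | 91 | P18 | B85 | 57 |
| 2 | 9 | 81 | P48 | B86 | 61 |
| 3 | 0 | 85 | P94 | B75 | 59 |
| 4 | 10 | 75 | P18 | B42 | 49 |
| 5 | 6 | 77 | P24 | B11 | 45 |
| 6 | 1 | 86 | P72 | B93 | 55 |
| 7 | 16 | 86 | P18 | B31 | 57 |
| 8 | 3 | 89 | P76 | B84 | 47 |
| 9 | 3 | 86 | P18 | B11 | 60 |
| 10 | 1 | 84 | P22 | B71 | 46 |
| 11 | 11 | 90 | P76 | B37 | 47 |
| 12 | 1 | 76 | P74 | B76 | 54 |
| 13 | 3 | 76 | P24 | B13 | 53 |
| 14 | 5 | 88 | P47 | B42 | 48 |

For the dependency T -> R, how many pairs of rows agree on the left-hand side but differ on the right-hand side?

T=57: all 2 rows agree on R — 0 pairs.
T=47: all 2 rows agree on R — 0 pairs.

0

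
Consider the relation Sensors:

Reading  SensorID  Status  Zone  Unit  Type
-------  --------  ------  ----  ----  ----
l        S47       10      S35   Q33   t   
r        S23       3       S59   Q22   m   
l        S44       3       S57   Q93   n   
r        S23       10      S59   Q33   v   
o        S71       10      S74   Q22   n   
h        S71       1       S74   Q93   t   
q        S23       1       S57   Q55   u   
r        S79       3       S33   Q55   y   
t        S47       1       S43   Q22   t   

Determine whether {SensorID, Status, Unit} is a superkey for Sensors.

Yes

All 9 rows have distinct {SensorID, Status, Unit} values, so {SensorID, Status, Unit} → (all attributes) holds and {SensorID, Status, Unit} is a superkey.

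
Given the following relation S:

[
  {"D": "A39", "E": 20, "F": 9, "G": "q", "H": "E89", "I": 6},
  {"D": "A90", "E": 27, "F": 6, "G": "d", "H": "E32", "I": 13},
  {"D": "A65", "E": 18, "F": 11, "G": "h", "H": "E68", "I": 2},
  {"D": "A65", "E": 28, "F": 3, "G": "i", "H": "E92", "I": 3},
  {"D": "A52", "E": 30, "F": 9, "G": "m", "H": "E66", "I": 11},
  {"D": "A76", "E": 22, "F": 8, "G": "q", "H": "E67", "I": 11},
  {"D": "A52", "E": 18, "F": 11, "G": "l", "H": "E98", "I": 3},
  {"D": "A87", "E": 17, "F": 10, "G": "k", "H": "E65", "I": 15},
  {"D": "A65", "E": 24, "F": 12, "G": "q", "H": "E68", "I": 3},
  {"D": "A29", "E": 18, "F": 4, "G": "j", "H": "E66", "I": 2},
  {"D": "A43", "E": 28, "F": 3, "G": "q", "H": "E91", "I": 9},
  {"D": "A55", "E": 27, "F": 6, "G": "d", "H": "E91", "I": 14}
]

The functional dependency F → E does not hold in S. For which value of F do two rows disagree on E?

9

F=9: 2 rows → E takes values {20, 30} — violation
F=6: 2 rows → E = 27, 27 ✓
F=11: 2 rows → E = 18, 18 ✓
F=3: 2 rows → E = 28, 28 ✓
F=8: 1 row → E = 22 ✓
F=10: 1 row → E = 17 ✓
F=12: 1 row → E = 24 ✓
F=4: 1 row → E = 18 ✓
The only F value with inconsistent E is F=9.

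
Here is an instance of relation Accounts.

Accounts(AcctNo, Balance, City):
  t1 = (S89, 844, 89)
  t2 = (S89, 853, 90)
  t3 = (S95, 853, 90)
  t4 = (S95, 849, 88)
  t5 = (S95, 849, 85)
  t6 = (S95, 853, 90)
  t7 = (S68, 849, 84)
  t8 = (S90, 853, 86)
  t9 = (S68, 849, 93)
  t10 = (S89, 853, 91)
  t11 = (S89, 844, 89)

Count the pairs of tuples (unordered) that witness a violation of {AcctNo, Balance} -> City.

3

(AcctNo=S89, Balance=844): all 2 rows agree on City — 0 pairs.
(AcctNo=S89, Balance=853): violating pairs (2,10) — 1 pair.
(AcctNo=S95, Balance=853): all 2 rows agree on City — 0 pairs.
(AcctNo=S95, Balance=849): violating pairs (4,5) — 1 pair.
(AcctNo=S68, Balance=849): violating pairs (7,9) — 1 pair.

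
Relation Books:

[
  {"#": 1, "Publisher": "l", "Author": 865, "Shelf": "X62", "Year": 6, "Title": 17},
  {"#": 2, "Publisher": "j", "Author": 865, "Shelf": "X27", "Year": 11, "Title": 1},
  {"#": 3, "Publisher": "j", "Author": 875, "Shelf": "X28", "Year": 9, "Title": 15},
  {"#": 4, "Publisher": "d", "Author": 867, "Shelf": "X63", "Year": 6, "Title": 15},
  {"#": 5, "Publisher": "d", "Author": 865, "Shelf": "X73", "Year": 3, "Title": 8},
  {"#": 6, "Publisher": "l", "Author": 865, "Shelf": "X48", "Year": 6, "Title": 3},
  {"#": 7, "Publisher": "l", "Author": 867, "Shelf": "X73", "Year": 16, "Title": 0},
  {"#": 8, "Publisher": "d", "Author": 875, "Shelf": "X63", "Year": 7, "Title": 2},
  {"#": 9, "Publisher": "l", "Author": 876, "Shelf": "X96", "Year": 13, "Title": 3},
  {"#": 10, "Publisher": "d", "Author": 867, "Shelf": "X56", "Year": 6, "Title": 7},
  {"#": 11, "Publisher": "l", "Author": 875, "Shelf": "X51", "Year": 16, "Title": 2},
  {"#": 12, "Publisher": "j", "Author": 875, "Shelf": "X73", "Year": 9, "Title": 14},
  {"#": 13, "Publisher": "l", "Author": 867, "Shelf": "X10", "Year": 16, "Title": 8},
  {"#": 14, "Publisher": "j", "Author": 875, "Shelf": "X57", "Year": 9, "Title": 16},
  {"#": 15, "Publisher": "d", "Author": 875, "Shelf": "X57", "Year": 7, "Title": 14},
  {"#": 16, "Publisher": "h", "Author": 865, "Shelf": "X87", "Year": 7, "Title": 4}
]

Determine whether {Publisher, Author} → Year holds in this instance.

(Publisher=l, Author=865): rows 1, 6 → Year = 6, 6 ✓
(Publisher=j, Author=865): row 2 → Year = 11 ✓
(Publisher=j, Author=875): rows 3, 12, 14 → Year = 9, 9, 9 ✓
(Publisher=d, Author=867): rows 4, 10 → Year = 6, 6 ✓
(Publisher=d, Author=865): row 5 → Year = 3 ✓
(Publisher=l, Author=867): rows 7, 13 → Year = 16, 16 ✓
(Publisher=d, Author=875): rows 8, 15 → Year = 7, 7 ✓
(Publisher=l, Author=876): row 9 → Year = 13 ✓
(Publisher=l, Author=875): row 11 → Year = 16 ✓
(Publisher=h, Author=865): row 16 → Year = 7 ✓
Every {Publisher, Author} value is associated with a single Year value, so {Publisher, Author} → Year holds.

Yes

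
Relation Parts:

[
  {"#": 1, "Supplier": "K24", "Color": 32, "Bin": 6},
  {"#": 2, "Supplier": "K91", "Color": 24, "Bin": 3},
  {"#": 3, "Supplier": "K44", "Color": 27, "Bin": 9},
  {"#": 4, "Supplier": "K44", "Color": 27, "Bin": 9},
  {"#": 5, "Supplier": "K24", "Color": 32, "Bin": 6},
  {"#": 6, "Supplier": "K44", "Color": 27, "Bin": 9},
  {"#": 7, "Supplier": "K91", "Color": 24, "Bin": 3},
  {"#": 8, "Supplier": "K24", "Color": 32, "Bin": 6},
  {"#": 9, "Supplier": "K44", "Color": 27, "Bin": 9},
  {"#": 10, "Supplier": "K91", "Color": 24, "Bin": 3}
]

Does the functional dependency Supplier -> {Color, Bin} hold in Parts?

Yes

Supplier=K24: rows 1, 5, 8 → {Color,Bin} = (32, 6), (32, 6), (32, 6) ✓
Supplier=K91: rows 2, 7, 10 → {Color,Bin} = (24, 3), (24, 3), (24, 3) ✓
Supplier=K44: rows 3, 4, 6, 9 → {Color,Bin} = (27, 9), (27, 9), (27, 9), (27, 9) ✓
Every Supplier value is associated with a single {Color, Bin} value, so Supplier -> {Color, Bin} holds.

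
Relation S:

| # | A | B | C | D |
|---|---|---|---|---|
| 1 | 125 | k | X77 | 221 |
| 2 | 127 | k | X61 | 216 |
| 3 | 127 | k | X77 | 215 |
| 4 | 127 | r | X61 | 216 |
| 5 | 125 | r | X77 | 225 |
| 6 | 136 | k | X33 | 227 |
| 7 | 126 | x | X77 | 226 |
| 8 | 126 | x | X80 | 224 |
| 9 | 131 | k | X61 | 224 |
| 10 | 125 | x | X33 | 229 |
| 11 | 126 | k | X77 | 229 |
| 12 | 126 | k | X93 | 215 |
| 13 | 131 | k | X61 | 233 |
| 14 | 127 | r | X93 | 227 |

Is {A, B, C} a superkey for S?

Rows 9 and 13 have the same {A, B, C} value (A=131, B=k, C=X61) but are distinct tuples, so {A, B, C} does not determine every attribute — not a superkey.

No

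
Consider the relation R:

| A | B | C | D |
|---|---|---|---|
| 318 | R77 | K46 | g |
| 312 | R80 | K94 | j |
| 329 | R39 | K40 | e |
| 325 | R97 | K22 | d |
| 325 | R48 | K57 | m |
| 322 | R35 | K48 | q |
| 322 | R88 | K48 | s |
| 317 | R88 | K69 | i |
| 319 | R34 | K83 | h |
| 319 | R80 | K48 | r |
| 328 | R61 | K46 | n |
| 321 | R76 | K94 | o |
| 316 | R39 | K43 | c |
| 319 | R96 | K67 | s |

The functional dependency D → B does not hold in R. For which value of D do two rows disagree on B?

D=g: 1 row → B = R77 ✓
D=j: 1 row → B = R80 ✓
D=e: 1 row → B = R39 ✓
D=d: 1 row → B = R97 ✓
D=m: 1 row → B = R48 ✓
D=q: 1 row → B = R35 ✓
D=s: 2 rows → B takes values {R88, R96} — violation
D=i: 1 row → B = R88 ✓
D=h: 1 row → B = R34 ✓
D=r: 1 row → B = R80 ✓
D=n: 1 row → B = R61 ✓
D=o: 1 row → B = R76 ✓
D=c: 1 row → B = R39 ✓
The only D value with inconsistent B is D=s.

s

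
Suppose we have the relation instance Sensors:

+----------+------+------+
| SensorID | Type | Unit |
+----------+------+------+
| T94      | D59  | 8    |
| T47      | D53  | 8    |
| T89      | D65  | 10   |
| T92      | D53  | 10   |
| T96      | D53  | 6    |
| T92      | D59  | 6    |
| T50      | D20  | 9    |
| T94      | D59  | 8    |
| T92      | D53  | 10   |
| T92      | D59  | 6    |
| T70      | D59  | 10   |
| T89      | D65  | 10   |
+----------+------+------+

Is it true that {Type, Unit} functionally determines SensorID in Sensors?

(Type=D59, Unit=8): 2 rows → SensorID = T94, T94 ✓
(Type=D53, Unit=8): 1 row → SensorID = T47 ✓
(Type=D65, Unit=10): 2 rows → SensorID = T89, T89 ✓
(Type=D53, Unit=10): 2 rows → SensorID = T92, T92 ✓
(Type=D53, Unit=6): 1 row → SensorID = T96 ✓
(Type=D59, Unit=6): 2 rows → SensorID = T92, T92 ✓
(Type=D20, Unit=9): 1 row → SensorID = T50 ✓
(Type=D59, Unit=10): 1 row → SensorID = T70 ✓
Every {Type, Unit} value is associated with a single SensorID value, so {Type, Unit} -> SensorID holds.

Yes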